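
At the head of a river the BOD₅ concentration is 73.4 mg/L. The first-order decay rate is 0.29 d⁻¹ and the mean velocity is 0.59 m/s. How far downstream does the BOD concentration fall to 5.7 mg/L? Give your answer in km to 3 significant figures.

449 km

From C = C₀·e^(−kt), t = ln(C₀/C)/k = ln(73.4/5.7)/0.29 = 2.555/0.29 = 8.812 d.
Distance = v·t = 0.59 m/s × 7.614e+05 s = 4.492e+05 m = 449.2 km.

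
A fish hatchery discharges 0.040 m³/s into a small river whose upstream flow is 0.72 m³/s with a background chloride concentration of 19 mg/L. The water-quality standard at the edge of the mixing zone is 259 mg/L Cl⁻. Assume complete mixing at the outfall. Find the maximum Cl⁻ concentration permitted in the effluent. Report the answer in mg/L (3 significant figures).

4580 mg/L

Mass balance: 259·0.76 = 0.04·Cₑ + 0.72·19.
Cₑ = (196.8 − 13.68) / 0.04 = 4579 mg/L.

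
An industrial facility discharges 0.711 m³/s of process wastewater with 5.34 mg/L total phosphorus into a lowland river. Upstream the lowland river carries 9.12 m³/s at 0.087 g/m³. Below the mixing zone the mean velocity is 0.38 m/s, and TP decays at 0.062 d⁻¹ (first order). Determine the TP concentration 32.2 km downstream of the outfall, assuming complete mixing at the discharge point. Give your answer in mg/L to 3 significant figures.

0.439 mg/L

After complete mixing, C₀ = (0.711·5.34 + 9.12·0.087) / 9.831 = 0.4669 mg/L.
Travel time t = 3.22e+04 m / 0.38 m/s = 8.474e+04 s = 0.9808 d.
C = 0.4669·exp(−0.062·0.9808) = 0.4669·0.941 = 0.4394 mg/L.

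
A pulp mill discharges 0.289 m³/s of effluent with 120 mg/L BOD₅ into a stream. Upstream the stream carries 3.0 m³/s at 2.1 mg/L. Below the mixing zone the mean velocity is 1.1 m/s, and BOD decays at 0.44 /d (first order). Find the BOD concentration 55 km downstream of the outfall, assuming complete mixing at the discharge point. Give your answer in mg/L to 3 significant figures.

9.66 mg/L

After complete mixing, C₀ = (0.289·120 + 3·2.1) / 3.289 = 12.46 mg/L.
Travel time t = 5.5e+04 m / 1.1 m/s = 5e+04 s = 0.5787 d.
C = 12.46·exp(−0.44·0.5787) = 12.46·0.7752 = 9.659 mg/L.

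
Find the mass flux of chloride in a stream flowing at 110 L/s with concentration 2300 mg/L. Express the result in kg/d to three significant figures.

110 L/s = 0.11 m³/s.
Mass flux = Q·C = 0.11 m³/s × 2300 g/m³ = 253 g/s.
= 253 g/s × 86.4 = 2.186e+04 kg/d.

21900 kg/d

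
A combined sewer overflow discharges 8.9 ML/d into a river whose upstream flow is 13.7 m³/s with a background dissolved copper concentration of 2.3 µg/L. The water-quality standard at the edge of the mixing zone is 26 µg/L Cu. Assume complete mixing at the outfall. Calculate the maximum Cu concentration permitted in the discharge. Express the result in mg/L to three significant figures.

3.18 mg/L

8.9 ML/d = 0.103 m³/s.
2.3 µg/L = 0.0023 mg/L.
26 µg/L = 0.026 mg/L.
Mass balance: 0.026·13.8 = 0.103·Cₑ + 13.7·0.0023.
Cₑ = (0.3589 − 0.03151) / 0.103 = 3.178 mg/L.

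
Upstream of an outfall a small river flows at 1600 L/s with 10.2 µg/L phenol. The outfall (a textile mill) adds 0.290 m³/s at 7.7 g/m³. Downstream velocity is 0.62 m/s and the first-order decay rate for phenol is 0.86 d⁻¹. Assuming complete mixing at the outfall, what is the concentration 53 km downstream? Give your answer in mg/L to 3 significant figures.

1600 L/s = 1.6 m³/s.
10.2 µg/L = 0.0102 mg/L.
After complete mixing, C₀ = (0.29·7.7 + 1.6·0.0102) / 1.89 = 1.19 mg/L.
Travel time t = 5.3e+04 m / 0.62 m/s = 8.548e+04 s = 0.9894 d.
C = 1.19·exp(−0.86·0.9894) = 1.19·0.427 = 0.5082 mg/L.

0.508 mg/L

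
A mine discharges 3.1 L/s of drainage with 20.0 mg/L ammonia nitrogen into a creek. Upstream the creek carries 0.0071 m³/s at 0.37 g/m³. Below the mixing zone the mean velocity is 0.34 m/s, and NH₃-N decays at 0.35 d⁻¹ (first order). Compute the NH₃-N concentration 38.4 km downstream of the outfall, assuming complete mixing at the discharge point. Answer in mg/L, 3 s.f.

3.1 L/s = 0.0031 m³/s.
After complete mixing, C₀ = (0.0031·20 + 0.0071·0.37) / 0.0102 = 6.336 mg/L.
Travel time t = 3.84e+04 m / 0.34 m/s = 1.129e+05 s = 1.307 d.
C = 6.336·exp(−0.35·1.307) = 6.336·0.6329 = 4.01 mg/L.

4.01 mg/L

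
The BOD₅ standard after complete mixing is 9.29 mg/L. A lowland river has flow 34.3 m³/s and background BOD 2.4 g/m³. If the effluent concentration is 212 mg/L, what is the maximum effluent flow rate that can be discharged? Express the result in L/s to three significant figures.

Mass balance at complete mixing: C_std·(Q_w + Q_r) = Q_w·C_e + Q_r·C_b.
Rearranging, Q_w = Q_r·(C_std − C_b)/(C_e − C_std) = 34.3·(9.29 − 2.4) / (212 − 9.29) = 1.166 m³/s.
= 1166 L/s.

1170 L/s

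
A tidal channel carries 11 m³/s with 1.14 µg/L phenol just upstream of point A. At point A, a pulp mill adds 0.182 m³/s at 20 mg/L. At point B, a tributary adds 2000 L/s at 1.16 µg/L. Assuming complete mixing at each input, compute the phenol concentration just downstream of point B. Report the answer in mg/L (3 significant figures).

0.277 mg/L

1.14 µg/L = 0.00114 mg/L.
After input A: C = (11·0.00114 + 0.182·20) / 11.18 = 0.3266 mg/L.
2000 L/s = 2 m³/s.
1.16 µg/L = 0.00116 mg/L.
After input B: C = (11.18·0.3266 + 2·0.00116) / 13.18 = 0.2773 mg/L.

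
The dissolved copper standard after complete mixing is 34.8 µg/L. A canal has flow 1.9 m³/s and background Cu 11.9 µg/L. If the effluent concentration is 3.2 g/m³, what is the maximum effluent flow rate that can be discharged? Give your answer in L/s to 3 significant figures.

13.7 L/s

11.9 µg/L = 0.0119 mg/L.
34.8 µg/L = 0.0348 mg/L.
Mass balance at complete mixing: C_std·(Q_w + Q_r) = Q_w·C_e + Q_r·C_b.
Rearranging, Q_w = Q_r·(C_std − C_b)/(C_e − C_std) = 1.9·(0.0348 − 0.0119) / (3.2 − 0.0348) = 0.01375 m³/s.
= 13.75 L/s.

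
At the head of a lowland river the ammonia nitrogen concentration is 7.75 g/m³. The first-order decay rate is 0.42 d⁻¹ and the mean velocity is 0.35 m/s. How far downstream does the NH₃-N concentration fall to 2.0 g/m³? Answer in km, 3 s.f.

From C = C₀·e^(−kt), t = ln(C₀/C)/k = ln(7.75/2.0)/0.42 = 1.355/0.42 = 3.225 d.
Distance = v·t = 0.35 m/s × 2.786e+05 s = 9.753e+04 m = 97.53 km.

97.5 km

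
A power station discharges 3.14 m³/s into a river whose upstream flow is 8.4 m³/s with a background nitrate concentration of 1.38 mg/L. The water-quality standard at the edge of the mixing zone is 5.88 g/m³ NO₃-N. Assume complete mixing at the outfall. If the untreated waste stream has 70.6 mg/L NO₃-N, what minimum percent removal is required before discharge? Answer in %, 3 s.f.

74.6 %

Mass balance: 5.88·11.54 = 3.14·Cₑ + 8.4·1.38.
Cₑ = (67.86 − 11.59) / 3.14 = 17.92 mg/L.
Required removal = 1 − 17.92/70.6 = 74.62 %.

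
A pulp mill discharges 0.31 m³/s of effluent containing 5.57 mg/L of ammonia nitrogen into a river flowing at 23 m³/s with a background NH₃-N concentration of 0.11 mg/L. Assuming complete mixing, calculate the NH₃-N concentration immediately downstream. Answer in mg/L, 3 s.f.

0.183 mg/L

Flow-weighted mixing gives C = (0.31·5.57 + 23·0.11) / (0.31 + 23) = 4.257/23.31 = 0.1826 mg/L.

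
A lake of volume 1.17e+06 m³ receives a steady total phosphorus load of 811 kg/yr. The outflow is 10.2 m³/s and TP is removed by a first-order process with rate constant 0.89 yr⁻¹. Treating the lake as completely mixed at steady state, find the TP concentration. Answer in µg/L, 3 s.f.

Outflow Q = 10.2 m³/s × 3.156e+07 s/yr = 3.219e+08 m³/yr.
Steady-state CSTR mass balance: W = Q·C + k·V·C, so C = W/(Q + kV).
Q + kV = 3.219e+08 + 0.89·1.17e+06 = 3.229e+08 m³/yr.
C = 811/3.229e+08 = 2.511e-06 kg/m³ = 0.002511 mg/L = 2.511 µg/L.

2.51 µg/L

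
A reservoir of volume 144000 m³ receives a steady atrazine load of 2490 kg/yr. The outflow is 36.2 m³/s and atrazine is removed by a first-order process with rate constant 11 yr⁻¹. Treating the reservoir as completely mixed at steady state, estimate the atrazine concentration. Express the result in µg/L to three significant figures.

2.18 µg/L

Outflow Q = 36.2 m³/s × 3.156e+07 s/yr = 1.142e+09 m³/yr.
Steady-state CSTR mass balance: W = Q·C + k·V·C, so C = W/(Q + kV).
Q + kV = 1.142e+09 + 11·144000 = 1.144e+09 m³/yr.
C = 2490/1.144e+09 = 2.177e-06 kg/m³ = 0.002177 mg/L = 2.177 µg/L.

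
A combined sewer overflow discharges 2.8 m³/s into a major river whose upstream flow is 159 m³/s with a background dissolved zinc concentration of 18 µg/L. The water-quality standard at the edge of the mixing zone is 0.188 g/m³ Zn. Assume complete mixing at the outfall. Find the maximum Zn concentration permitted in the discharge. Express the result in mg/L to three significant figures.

18 µg/L = 0.018 mg/L.
Mass balance: 0.188·161.8 = 2.8·Cₑ + 159·0.018.
Cₑ = (30.42 − 2.862) / 2.8 = 9.842 mg/L.

9.84 mg/L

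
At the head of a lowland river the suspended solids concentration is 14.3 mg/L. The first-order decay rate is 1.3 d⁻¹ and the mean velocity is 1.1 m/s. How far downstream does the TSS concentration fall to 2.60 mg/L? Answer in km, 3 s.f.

125 km

From C = C₀·e^(−kt), t = ln(C₀/C)/k = ln(14.3/2.60)/1.3 = 1.705/1.3 = 1.311 d.
Distance = v·t = 1.1 m/s × 1.133e+05 s = 1.246e+05 m = 124.6 km.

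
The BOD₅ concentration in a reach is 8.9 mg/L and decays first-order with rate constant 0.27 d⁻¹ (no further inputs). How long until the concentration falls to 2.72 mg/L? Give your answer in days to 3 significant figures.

4.39 d

t = ln(C₀/C)/k = ln(8.9/2.72)/0.27 = 1.185/0.27 = 4.39 d.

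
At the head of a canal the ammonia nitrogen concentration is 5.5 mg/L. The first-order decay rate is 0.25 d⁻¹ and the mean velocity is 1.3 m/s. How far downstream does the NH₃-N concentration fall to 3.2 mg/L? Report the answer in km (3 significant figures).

From C = C₀·e^(−kt), t = ln(C₀/C)/k = ln(5.5/3.2)/0.25 = 0.5416/0.25 = 2.166 d.
Distance = v·t = 1.3 m/s × 1.872e+05 s = 2.433e+05 m = 243.3 km.

243 km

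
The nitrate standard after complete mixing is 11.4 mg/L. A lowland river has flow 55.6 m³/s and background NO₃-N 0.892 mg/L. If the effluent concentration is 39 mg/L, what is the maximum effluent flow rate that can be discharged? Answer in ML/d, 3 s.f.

1830 ML/d

Mass balance at complete mixing: C_std·(Q_w + Q_r) = Q_w·C_e + Q_r·C_b.
Rearranging, Q_w = Q_r·(C_std − C_b)/(C_e − C_std) = 55.6·(11.4 − 0.892) / (39 − 11.4) = 21.17 m³/s.
= 1829 ML/d.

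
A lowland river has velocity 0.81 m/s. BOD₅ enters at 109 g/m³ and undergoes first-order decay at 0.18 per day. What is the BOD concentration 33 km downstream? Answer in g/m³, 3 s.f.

100 g/m³

Travel time t = 33 km / 0.81 m/s = 3.3e+04/0.81 = 4.074e+04 s = 0.4715 d.
First-order decay: C = 109·exp(−0.18·0.4715) = 109·0.9186 = 100.1 g/m³.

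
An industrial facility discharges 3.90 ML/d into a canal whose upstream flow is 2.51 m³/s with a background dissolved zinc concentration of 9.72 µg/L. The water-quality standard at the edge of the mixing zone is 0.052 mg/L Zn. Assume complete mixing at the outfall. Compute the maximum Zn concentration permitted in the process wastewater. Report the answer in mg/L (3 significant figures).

2.40 mg/L

3.90 ML/d = 0.04514 m³/s.
9.72 µg/L = 0.00972 mg/L.
Mass balance: 0.052·2.555 = 0.04514·Cₑ + 2.51·0.00972.
Cₑ = (0.1329 − 0.0244) / 0.04514 = 2.403 mg/L.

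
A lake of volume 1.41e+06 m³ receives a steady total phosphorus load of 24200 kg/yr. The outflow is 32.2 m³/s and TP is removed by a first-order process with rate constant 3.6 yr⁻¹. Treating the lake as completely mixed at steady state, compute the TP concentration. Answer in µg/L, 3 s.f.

23.7 µg/L

Outflow Q = 32.2 m³/s × 3.156e+07 s/yr = 1.016e+09 m³/yr.
Steady-state CSTR mass balance: W = Q·C + k·V·C, so C = W/(Q + kV).
Q + kV = 1.016e+09 + 3.6·1.41e+06 = 1.021e+09 m³/yr.
C = 24200/1.021e+09 = 2.37e-05 kg/m³ = 0.0237 mg/L = 23.7 µg/L.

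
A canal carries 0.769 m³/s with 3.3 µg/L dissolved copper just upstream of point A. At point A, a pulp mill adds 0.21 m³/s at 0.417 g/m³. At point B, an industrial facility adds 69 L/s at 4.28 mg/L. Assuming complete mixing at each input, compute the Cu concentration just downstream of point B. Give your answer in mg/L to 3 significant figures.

0.368 mg/L

3.3 µg/L = 0.0033 mg/L.
After input A: C = (0.769·0.0033 + 0.21·0.417) / 0.979 = 0.09204 mg/L.
69 L/s = 0.069 m³/s.
After input B: C = (0.979·0.09204 + 0.069·4.28) / 1.048 = 0.3678 mg/L.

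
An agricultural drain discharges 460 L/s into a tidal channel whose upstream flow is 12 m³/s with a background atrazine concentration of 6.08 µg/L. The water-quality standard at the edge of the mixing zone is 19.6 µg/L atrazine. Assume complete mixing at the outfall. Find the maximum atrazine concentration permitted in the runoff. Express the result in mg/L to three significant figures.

460 L/s = 0.46 m³/s.
6.08 µg/L = 0.00608 mg/L.
19.6 µg/L = 0.0196 mg/L.
Mass balance: 0.0196·12.46 = 0.46·Cₑ + 12·0.00608.
Cₑ = (0.2442 − 0.07296) / 0.46 = 0.3723 mg/L.

0.372 mg/L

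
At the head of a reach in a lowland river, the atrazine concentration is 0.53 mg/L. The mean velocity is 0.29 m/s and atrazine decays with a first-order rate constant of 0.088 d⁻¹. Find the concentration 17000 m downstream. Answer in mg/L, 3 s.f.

Travel time t = 17000 m / 0.29 m/s = 1.7e+04/0.29 = 5.862e+04 s = 0.6785 d.
First-order decay: C = 0.53·exp(−0.088·0.6785) = 0.53·0.942 = 0.4993 mg/L.

0.499 mg/L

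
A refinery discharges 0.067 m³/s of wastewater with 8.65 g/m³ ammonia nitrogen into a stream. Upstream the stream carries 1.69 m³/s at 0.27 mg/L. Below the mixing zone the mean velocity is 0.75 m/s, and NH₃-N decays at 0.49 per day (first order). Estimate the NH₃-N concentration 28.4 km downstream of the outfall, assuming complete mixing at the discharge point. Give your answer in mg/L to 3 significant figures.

After complete mixing, C₀ = (0.067·8.65 + 1.69·0.27) / 1.757 = 0.5896 mg/L.
Travel time t = 2.84e+04 m / 0.75 m/s = 3.787e+04 s = 0.4383 d.
C = 0.5896·exp(−0.49·0.4383) = 0.5896·0.8067 = 0.4756 mg/L.

0.476 mg/L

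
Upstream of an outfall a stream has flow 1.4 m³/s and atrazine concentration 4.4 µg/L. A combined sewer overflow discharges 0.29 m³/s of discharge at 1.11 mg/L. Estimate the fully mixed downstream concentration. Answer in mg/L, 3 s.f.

0.194 mg/L

4.4 µg/L = 0.0044 mg/L.
By mass balance at complete mixing, C = (0.29·1.11 + 1.4·0.0044) / (0.29 + 1.4) = 0.3281/1.69 = 0.1941 mg/L.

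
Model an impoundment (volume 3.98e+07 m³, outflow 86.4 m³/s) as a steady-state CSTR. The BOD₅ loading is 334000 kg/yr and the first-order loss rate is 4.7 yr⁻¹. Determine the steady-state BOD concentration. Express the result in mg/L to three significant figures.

Outflow Q = 86.4 m³/s × 3.156e+07 s/yr = 2.727e+09 m³/yr.
Steady-state CSTR mass balance: W = Q·C + k·V·C, so C = W/(Q + kV).
Q + kV = 2.727e+09 + 4.7·3.98e+07 = 2.914e+09 m³/yr.
C = 334000/2.914e+09 = 0.0001146 kg/m³ = 0.1146 mg/L.

0.115 mg/L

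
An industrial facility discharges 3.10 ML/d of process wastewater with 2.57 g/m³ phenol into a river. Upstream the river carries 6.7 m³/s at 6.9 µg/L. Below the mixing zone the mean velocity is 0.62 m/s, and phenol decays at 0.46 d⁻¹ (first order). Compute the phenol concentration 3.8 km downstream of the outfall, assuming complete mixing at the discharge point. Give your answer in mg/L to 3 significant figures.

0.0199 mg/L

3.10 ML/d = 0.03588 m³/s.
6.9 µg/L = 0.0069 mg/L.
After complete mixing, C₀ = (0.03588·2.57 + 6.7·0.0069) / 6.736 = 0.02055 mg/L.
Travel time t = 3800 m / 0.62 m/s = 6129 s = 0.07094 d.
C = 0.02055·exp(−0.46·0.07094) = 0.02055·0.9679 = 0.01989 mg/L.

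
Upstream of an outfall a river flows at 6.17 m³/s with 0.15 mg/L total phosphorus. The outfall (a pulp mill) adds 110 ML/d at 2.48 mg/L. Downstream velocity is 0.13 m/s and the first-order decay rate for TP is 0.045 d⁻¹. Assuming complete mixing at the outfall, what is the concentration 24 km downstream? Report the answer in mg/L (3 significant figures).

110 ML/d = 1.273 m³/s.
After complete mixing, C₀ = (1.273·2.48 + 6.17·0.15) / 7.443 = 0.5485 mg/L.
Travel time t = 2.4e+04 m / 0.13 m/s = 1.846e+05 s = 2.137 d.
C = 0.5485·exp(−0.045·2.137) = 0.5485·0.9083 = 0.4983 mg/L.

0.498 mg/L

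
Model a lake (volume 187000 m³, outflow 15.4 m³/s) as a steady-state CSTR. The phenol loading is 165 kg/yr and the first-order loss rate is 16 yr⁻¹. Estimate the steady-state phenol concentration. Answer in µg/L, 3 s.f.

0.337 µg/L

Outflow Q = 15.4 m³/s × 3.156e+07 s/yr = 4.86e+08 m³/yr.
Steady-state CSTR mass balance: W = Q·C + k·V·C, so C = W/(Q + kV).
Q + kV = 4.86e+08 + 16·187000 = 4.89e+08 m³/yr.
C = 165/4.89e+08 = 3.374e-07 kg/m³ = 0.0003374 mg/L = 0.3374 µg/L.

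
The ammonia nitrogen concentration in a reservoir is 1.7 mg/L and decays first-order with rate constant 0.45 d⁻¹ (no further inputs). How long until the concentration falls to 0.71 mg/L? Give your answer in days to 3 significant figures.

t = ln(C₀/C)/k = ln(1.7/0.71)/0.45 = 0.8731/0.45 = 1.94 d.

1.94 d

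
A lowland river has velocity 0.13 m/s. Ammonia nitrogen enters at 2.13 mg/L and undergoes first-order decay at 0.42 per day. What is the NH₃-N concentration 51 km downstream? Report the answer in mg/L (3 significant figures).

0.316 mg/L

Travel time t = 51 km / 0.13 m/s = 5.1e+04/0.13 = 3.923e+05 s = 4.541 d.
First-order decay: C = 2.13·exp(−0.42·4.541) = 2.13·0.1485 = 0.3163 mg/L.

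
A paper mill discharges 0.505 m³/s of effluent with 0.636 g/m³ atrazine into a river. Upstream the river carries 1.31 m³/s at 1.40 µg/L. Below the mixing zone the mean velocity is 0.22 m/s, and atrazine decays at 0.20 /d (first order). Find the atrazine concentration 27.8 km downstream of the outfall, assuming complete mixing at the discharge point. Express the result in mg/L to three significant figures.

1.40 µg/L = 0.0014 mg/L.
After complete mixing, C₀ = (0.505·0.636 + 1.31·0.0014) / 1.815 = 0.178 mg/L.
Travel time t = 2.78e+04 m / 0.22 m/s = 1.264e+05 s = 1.463 d.
C = 0.178·exp(−0.20·1.463) = 0.178·0.7464 = 0.1328 mg/L.

0.133 mg/L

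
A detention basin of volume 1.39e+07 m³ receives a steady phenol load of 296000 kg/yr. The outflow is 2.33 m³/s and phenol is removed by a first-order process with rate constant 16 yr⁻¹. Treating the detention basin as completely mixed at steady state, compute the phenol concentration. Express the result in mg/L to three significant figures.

1.00 mg/L

Outflow Q = 2.33 m³/s × 3.156e+07 s/yr = 7.353e+07 m³/yr.
Steady-state CSTR mass balance: W = Q·C + k·V·C, so C = W/(Q + kV).
Q + kV = 7.353e+07 + 16·1.39e+07 = 2.959e+08 m³/yr.
C = 296000/2.959e+08 = 0.001 kg/m³ = 1 mg/L.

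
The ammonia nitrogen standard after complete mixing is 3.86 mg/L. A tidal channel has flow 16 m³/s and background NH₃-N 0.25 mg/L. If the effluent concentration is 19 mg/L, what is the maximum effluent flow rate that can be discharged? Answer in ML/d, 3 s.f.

330 ML/d

Mass balance at complete mixing: C_std·(Q_w + Q_r) = Q_w·C_e + Q_r·C_b.
Rearranging, Q_w = Q_r·(C_std − C_b)/(C_e − C_std) = 16·(3.86 − 0.25) / (19 − 3.86) = 3.815 m³/s.
= 329.6 ML/d.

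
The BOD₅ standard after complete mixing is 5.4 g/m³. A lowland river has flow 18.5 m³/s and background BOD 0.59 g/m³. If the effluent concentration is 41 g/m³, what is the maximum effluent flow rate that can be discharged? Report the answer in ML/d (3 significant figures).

216 ML/d

Mass balance at complete mixing: C_std·(Q_w + Q_r) = Q_w·C_e + Q_r·C_b.
Rearranging, Q_w = Q_r·(C_std − C_b)/(C_e − C_std) = 18.5·(5.4 − 0.59) / (41 − 5.4) = 2.5 m³/s.
= 216 ML/d.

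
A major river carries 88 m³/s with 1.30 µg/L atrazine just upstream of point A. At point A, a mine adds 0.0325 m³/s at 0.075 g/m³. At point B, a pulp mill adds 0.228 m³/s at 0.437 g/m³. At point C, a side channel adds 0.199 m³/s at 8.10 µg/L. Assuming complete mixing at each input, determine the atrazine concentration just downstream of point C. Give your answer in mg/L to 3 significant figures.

1.30 µg/L = 0.0013 mg/L.
After input A: C = (88·0.0013 + 0.0325·0.075) / 88.03 = 0.001327 mg/L.
After input B: C = (88.03·0.001327 + 0.228·0.437) / 88.26 = 0.002453 mg/L.
8.10 µg/L = 0.0081 mg/L.
After input C: C = (88.26·0.002453 + 0.199·0.0081) / 88.46 = 0.002465 mg/L.

0.00247 mg/L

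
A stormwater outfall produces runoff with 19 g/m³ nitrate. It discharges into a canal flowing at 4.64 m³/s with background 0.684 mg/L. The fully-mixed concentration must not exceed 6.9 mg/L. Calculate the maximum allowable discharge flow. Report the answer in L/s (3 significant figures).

Mass balance at complete mixing: C_std·(Q_w + Q_r) = Q_w·C_e + Q_r·C_b.
Rearranging, Q_w = Q_r·(C_std − C_b)/(C_e − C_std) = 4.64·(6.9 − 0.684) / (19 − 6.9) = 2.384 m³/s.
= 2384 L/s.

2380 L/s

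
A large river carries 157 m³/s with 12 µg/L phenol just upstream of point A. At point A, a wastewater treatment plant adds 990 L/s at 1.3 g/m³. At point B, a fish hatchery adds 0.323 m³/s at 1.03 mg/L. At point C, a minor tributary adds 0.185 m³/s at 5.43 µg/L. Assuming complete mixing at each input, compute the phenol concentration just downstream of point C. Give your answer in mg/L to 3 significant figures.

0.0221 mg/L

12 µg/L = 0.012 mg/L.
990 L/s = 0.99 m³/s.
After input A: C = (157·0.012 + 0.99·1.3) / 158 = 0.02007 mg/L.
After input B: C = (158·0.02007 + 0.323·1.03) / 158.3 = 0.02213 mg/L.
5.43 µg/L = 0.00543 mg/L.
After input C: C = (158.3·0.02213 + 0.185·0.00543) / 158.5 = 0.02211 mg/L.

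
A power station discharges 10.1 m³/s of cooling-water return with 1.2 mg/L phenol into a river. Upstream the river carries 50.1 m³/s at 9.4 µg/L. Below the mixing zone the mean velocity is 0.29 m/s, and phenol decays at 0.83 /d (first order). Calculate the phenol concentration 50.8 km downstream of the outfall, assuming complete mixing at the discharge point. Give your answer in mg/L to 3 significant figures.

9.4 µg/L = 0.0094 mg/L.
After complete mixing, C₀ = (10.1·1.2 + 50.1·0.0094) / 60.2 = 0.2092 mg/L.
Travel time t = 5.08e+04 m / 0.29 m/s = 1.752e+05 s = 2.027 d.
C = 0.2092·exp(−0.83·2.027) = 0.2092·0.1859 = 0.03887 mg/L.

0.0389 mg/L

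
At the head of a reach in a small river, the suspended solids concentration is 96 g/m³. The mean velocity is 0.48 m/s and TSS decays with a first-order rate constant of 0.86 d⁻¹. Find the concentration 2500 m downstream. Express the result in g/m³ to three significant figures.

91.1 g/m³

Travel time t = 2500 m / 0.48 m/s = 2500/0.48 = 5208 s = 0.06028 d.
First-order decay: C = 96·exp(−0.86·0.06028) = 96·0.9495 = 91.15 g/m³.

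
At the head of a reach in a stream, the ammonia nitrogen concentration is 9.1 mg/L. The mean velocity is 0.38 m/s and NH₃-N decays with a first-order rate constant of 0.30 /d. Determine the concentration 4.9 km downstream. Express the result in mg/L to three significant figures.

8.70 mg/L

Travel time t = 4.9 km / 0.38 m/s = 4900/0.38 = 1.289e+04 s = 0.1492 d.
First-order decay: C = 9.1·exp(−0.30·0.1492) = 9.1·0.9562 = 8.702 mg/L.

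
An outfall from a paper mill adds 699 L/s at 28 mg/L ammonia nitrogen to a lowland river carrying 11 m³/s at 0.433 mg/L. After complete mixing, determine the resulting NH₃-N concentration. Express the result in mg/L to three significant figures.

699 L/s = 0.699 m³/s.
Conservation of mass across the mixing zone: C = (0.699·28 + 11·0.433) / (0.699 + 11) = 24.34/11.7 = 2.08 mg/L.

2.08 mg/L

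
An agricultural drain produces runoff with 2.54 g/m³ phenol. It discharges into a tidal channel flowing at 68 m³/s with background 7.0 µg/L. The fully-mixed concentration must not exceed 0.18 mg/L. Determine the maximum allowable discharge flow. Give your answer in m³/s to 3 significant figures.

7.0 µg/L = 0.007 mg/L.
Mass balance at complete mixing: C_std·(Q_w + Q_r) = Q_w·C_e + Q_r·C_b.
Rearranging, Q_w = Q_r·(C_std − C_b)/(C_e − C_std) = 68·(0.18 − 0.007) / (2.54 − 0.18) = 4.985 m³/s.

4.98 m³/s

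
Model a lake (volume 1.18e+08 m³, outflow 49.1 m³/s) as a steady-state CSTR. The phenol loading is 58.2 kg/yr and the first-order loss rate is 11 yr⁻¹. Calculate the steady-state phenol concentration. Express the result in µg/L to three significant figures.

0.0204 µg/L

Outflow Q = 49.1 m³/s × 3.156e+07 s/yr = 1.549e+09 m³/yr.
Steady-state CSTR mass balance: W = Q·C + k·V·C, so C = W/(Q + kV).
Q + kV = 1.549e+09 + 11·1.18e+08 = 2.847e+09 m³/yr.
C = 58.2/2.847e+09 = 2.044e-08 kg/m³ = 2.044e-05 mg/L = 0.02044 µg/L.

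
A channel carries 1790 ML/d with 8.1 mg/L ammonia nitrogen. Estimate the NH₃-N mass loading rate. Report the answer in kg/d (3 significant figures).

14500 kg/d

1790 ML/d = 20.72 m³/s.
Mass flux = Q·C = 20.72 m³/s × 8.1 g/m³ = 167.8 g/s.
= 167.8 g/s × 86.4 = 1.45e+04 kg/d.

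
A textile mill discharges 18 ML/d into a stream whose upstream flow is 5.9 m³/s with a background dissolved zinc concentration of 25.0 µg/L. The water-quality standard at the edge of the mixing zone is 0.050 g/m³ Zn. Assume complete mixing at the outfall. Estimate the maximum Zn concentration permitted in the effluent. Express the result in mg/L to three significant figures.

18 ML/d = 0.2083 m³/s.
25.0 µg/L = 0.025 mg/L.
Mass balance: 0.05·6.108 = 0.2083·Cₑ + 5.9·0.025.
Cₑ = (0.3054 − 0.1475) / 0.2083 = 0.758 mg/L.

0.758 mg/L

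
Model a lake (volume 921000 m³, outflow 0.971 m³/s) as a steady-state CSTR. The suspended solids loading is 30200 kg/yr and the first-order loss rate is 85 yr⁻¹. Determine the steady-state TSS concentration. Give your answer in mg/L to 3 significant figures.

Outflow Q = 0.971 m³/s × 3.156e+07 s/yr = 3.064e+07 m³/yr.
Steady-state CSTR mass balance: W = Q·C + k·V·C, so C = W/(Q + kV).
Q + kV = 3.064e+07 + 85·921000 = 1.089e+08 m³/yr.
C = 30200/1.089e+08 = 0.0002772 kg/m³ = 0.2772 mg/L.

0.277 mg/L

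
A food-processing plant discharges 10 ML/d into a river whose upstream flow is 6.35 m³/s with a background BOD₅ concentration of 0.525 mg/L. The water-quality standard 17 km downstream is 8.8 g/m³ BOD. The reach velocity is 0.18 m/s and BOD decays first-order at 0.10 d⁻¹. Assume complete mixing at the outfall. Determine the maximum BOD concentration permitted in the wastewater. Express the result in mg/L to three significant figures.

10 ML/d = 0.1157 m³/s.
Travel time to the compliance point: t = 1.7e+04/0.18 = 9.444e+04 s = 1.093 d; decay factor exp(−0.10·1.093) = 0.8965.
So the concentration just after mixing may be at most 8.8/0.8965 = 9.816 mg/L.
Mass balance: 9.816·6.466 = 0.1157·Cₑ + 6.35·0.525.
Cₑ = (63.47 − 3.334) / 0.1157 = 519.6 mg/L.

520 mg/L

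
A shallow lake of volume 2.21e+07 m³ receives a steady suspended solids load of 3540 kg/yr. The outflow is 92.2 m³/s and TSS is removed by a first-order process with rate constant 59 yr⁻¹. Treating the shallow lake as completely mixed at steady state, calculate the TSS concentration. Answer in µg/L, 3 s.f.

0.840 µg/L

Outflow Q = 92.2 m³/s × 3.156e+07 s/yr = 2.91e+09 m³/yr.
Steady-state CSTR mass balance: W = Q·C + k·V·C, so C = W/(Q + kV).
Q + kV = 2.91e+09 + 59·2.21e+07 = 4.214e+09 m³/yr.
C = 3540/4.214e+09 = 8.402e-07 kg/m³ = 0.0008402 mg/L = 0.8402 µg/L.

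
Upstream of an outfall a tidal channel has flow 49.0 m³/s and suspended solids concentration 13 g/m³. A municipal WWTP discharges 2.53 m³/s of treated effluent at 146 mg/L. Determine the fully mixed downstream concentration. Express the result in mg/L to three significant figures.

19.5 mg/L

By mass balance at complete mixing, C = (2.53·146 + 49·13) / (2.53 + 49) = 1006/51.53 = 19.53 mg/L.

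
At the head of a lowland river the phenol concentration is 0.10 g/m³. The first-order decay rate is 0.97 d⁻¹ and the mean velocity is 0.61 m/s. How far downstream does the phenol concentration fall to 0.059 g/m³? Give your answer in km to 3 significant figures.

28.7 km

From C = C₀·e^(−kt), t = ln(C₀/C)/k = ln(0.10/0.059)/0.97 = 0.5276/0.97 = 0.544 d.
Distance = v·t = 0.61 m/s × 4.7e+04 s = 2.867e+04 m = 28.67 km.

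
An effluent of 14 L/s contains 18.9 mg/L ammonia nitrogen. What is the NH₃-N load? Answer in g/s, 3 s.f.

14 L/s = 0.014 m³/s.
Mass flux = Q·C = 0.014 m³/s × 18.9 g/m³ = 0.2646 g/s.

0.265 g/s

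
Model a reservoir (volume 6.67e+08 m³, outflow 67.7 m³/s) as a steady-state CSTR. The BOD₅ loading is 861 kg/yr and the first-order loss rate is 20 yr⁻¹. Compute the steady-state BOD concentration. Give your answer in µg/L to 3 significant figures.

Outflow Q = 67.7 m³/s × 3.156e+07 s/yr = 2.136e+09 m³/yr.
Steady-state CSTR mass balance: W = Q·C + k·V·C, so C = W/(Q + kV).
Q + kV = 2.136e+09 + 20·6.67e+08 = 1.548e+10 m³/yr.
C = 861/1.548e+10 = 5.563e-08 kg/m³ = 5.563e-05 mg/L = 0.05563 µg/L.

0.0556 µg/L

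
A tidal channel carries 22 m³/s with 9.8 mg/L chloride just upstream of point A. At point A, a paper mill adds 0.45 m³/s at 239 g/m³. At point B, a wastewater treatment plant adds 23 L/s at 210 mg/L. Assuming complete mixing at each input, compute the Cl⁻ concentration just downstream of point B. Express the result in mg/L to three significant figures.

After input A: C = (22·9.8 + 0.45·239) / 22.45 = 14.39 mg/L.
23 L/s = 0.023 m³/s.
After input B: C = (22.45·14.39 + 0.023·210) / 22.47 = 14.59 mg/L.

14.6 mg/L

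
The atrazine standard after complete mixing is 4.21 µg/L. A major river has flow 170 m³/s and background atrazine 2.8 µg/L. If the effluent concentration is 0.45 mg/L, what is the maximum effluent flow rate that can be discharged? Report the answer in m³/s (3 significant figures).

0.538 m³/s

2.8 µg/L = 0.0028 mg/L.
4.21 µg/L = 0.00421 mg/L.
Mass balance at complete mixing: C_std·(Q_w + Q_r) = Q_w·C_e + Q_r·C_b.
Rearranging, Q_w = Q_r·(C_std − C_b)/(C_e − C_std) = 170·(0.00421 − 0.0028) / (0.45 − 0.00421) = 0.5377 m³/s.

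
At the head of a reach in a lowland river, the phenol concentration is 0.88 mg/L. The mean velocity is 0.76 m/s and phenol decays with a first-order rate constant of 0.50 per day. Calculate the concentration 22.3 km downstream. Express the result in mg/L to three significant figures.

0.743 mg/L

Travel time t = 22.3 km / 0.76 m/s = 2.23e+04/0.76 = 2.934e+04 s = 0.3396 d.
First-order decay: C = 0.88·exp(−0.50·0.3396) = 0.88·0.8438 = 0.7426 mg/L.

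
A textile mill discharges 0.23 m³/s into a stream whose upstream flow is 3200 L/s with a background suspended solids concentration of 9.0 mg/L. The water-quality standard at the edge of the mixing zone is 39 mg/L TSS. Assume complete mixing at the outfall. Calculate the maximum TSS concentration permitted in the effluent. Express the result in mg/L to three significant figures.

456 mg/L

3200 L/s = 3.2 m³/s.
Mass balance: 39·3.43 = 0.23·Cₑ + 3.2·9.
Cₑ = (133.8 − 28.8) / 0.23 = 456.4 mg/L.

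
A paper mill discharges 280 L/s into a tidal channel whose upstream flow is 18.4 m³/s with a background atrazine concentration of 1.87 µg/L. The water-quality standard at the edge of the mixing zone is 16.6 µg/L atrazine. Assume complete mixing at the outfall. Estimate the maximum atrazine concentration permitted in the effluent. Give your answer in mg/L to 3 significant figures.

0.985 mg/L

280 L/s = 0.28 m³/s.
1.87 µg/L = 0.00187 mg/L.
16.6 µg/L = 0.0166 mg/L.
Mass balance: 0.0166·18.68 = 0.28·Cₑ + 18.4·0.00187.
Cₑ = (0.3101 − 0.03441) / 0.28 = 0.9846 mg/L.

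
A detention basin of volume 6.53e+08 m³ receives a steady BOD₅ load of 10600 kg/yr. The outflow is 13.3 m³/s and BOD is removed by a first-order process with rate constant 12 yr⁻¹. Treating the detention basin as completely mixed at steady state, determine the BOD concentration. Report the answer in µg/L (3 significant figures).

1.28 µg/L

Outflow Q = 13.3 m³/s × 3.156e+07 s/yr = 4.197e+08 m³/yr.
Steady-state CSTR mass balance: W = Q·C + k·V·C, so C = W/(Q + kV).
Q + kV = 4.197e+08 + 12·6.53e+08 = 8.256e+09 m³/yr.
C = 10600/8.256e+09 = 1.284e-06 kg/m³ = 0.001284 mg/L = 1.284 µg/L.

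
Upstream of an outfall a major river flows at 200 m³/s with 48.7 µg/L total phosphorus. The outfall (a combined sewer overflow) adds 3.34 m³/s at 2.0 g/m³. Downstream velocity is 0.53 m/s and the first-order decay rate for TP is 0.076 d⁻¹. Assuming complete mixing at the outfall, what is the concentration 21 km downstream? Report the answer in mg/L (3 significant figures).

48.7 µg/L = 0.0487 mg/L.
After complete mixing, C₀ = (3.34·2 + 200·0.0487) / 203.3 = 0.08075 mg/L.
Travel time t = 2.1e+04 m / 0.53 m/s = 3.962e+04 s = 0.4586 d.
C = 0.08075·exp(−0.076·0.4586) = 0.08075·0.9657 = 0.07799 mg/L.

0.0780 mg/L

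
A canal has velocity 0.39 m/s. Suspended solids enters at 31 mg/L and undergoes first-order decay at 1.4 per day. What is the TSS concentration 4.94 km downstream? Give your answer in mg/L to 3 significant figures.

Travel time t = 4.94 km / 0.39 m/s = 4940/0.39 = 1.267e+04 s = 0.1466 d.
First-order decay: C = 31·exp(−1.4·0.1466) = 31·0.8144 = 25.25 mg/L.

25.2 mg/L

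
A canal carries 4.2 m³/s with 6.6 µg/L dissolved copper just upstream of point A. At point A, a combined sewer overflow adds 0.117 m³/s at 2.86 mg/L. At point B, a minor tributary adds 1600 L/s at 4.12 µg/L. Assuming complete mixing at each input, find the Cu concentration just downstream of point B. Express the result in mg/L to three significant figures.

0.0624 mg/L

6.6 µg/L = 0.0066 mg/L.
After input A: C = (4.2·0.0066 + 0.117·2.86) / 4.317 = 0.08393 mg/L.
1600 L/s = 1.6 m³/s.
4.12 µg/L = 0.00412 mg/L.
After input B: C = (4.317·0.08393 + 1.6·0.00412) / 5.917 = 0.06235 mg/L.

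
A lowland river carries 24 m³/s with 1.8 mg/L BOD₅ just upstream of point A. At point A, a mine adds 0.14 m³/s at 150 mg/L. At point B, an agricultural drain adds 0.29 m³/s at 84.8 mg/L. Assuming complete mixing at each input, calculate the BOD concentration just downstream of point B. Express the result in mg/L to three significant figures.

3.63 mg/L

After input A: C = (24·1.8 + 0.14·150) / 24.14 = 2.659 mg/L.
After input B: C = (24.14·2.659 + 0.29·84.8) / 24.43 = 3.635 mg/L.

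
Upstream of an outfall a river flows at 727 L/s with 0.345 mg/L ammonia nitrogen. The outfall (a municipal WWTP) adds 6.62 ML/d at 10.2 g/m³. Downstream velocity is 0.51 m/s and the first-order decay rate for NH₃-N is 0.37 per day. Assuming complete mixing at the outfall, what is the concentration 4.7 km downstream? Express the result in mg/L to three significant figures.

1.23 mg/L

6.62 ML/d = 0.07662 m³/s.
727 L/s = 0.727 m³/s.
After complete mixing, C₀ = (0.07662·10.2 + 0.727·0.345) / 0.8036 = 1.285 mg/L.
Travel time t = 4700 m / 0.51 m/s = 9216 s = 0.1067 d.
C = 1.285·exp(−0.37·0.1067) = 1.285·0.9613 = 1.235 mg/L.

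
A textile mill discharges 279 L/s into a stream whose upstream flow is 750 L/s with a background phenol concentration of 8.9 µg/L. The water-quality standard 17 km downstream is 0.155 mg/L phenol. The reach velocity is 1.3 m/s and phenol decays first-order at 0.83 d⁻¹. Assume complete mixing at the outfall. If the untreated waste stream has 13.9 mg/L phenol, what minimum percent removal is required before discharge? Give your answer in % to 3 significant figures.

279 L/s = 0.279 m³/s.
750 L/s = 0.75 m³/s.
8.9 µg/L = 0.0089 mg/L.
Travel time to the compliance point: t = 1.7e+04/1.3 = 1.308e+04 s = 0.1514 d; decay factor exp(−0.83·0.1514) = 0.8819.
So the concentration just after mixing may be at most 0.155/0.8819 = 0.1757 mg/L.
Mass balance: 0.1757·1.029 = 0.279·Cₑ + 0.75·0.0089.
Cₑ = (0.1808 − 0.006675) / 0.279 = 0.6243 mg/L.
Required removal = 1 − 0.6243/13.9 = 95.51 %.

95.5 %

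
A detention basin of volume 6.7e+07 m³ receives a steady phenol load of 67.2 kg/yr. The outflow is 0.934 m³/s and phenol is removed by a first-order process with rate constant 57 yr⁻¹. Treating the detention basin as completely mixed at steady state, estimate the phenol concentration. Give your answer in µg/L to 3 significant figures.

0.0175 µg/L

Outflow Q = 0.934 m³/s × 3.156e+07 s/yr = 2.947e+07 m³/yr.
Steady-state CSTR mass balance: W = Q·C + k·V·C, so C = W/(Q + kV).
Q + kV = 2.947e+07 + 57·6.7e+07 = 3.848e+09 m³/yr.
C = 67.2/3.848e+09 = 1.746e-08 kg/m³ = 1.746e-05 mg/L = 0.01746 µg/L.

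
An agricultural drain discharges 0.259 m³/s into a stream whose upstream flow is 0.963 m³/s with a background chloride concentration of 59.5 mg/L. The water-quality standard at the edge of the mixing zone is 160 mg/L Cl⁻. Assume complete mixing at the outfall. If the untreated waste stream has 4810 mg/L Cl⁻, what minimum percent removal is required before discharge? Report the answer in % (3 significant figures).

88.9 %

Mass balance: 160·1.222 = 0.259·Cₑ + 0.963·59.5.
Cₑ = (195.5 − 57.3) / 0.259 = 533.7 mg/L.
Required removal = 1 − 533.7/4810 = 88.9 %.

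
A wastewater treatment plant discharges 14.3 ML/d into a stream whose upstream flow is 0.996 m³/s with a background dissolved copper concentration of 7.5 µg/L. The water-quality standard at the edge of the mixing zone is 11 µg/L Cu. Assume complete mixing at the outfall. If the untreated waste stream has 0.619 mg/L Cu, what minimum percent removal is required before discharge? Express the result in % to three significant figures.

94.8 %

14.3 ML/d = 0.1655 m³/s.
7.5 µg/L = 0.0075 mg/L.
11 µg/L = 0.011 mg/L.
Mass balance: 0.011·1.162 = 0.1655·Cₑ + 0.996·0.0075.
Cₑ = (0.01278 − 0.00747) / 0.1655 = 0.03206 mg/L.
Required removal = 1 − 0.03206/0.619 = 94.82 %.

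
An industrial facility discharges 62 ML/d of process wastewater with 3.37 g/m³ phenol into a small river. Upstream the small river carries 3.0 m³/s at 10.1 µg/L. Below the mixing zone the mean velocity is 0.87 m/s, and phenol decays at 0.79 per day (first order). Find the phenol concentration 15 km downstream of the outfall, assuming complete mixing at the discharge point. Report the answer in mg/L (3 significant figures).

0.563 mg/L

62 ML/d = 0.7176 m³/s.
10.1 µg/L = 0.0101 mg/L.
After complete mixing, C₀ = (0.7176·3.37 + 3·0.0101) / 3.718 = 0.6586 mg/L.
Travel time t = 1.5e+04 m / 0.87 m/s = 1.724e+04 s = 0.1996 d.
C = 0.6586·exp(−0.79·0.1996) = 0.6586·0.8542 = 0.5626 mg/L.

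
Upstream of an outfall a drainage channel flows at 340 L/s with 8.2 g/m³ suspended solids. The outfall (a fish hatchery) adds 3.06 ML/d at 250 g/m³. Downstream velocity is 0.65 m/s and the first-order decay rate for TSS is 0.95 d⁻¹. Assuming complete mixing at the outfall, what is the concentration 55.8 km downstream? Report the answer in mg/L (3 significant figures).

12.1 mg/L

3.06 ML/d = 0.03542 m³/s.
340 L/s = 0.34 m³/s.
After complete mixing, C₀ = (0.03542·250 + 0.34·8.2) / 0.3754 = 31.01 mg/L.
Travel time t = 5.58e+04 m / 0.65 m/s = 8.585e+04 s = 0.9936 d.
C = 31.01·exp(−0.95·0.9936) = 31.01·0.3891 = 12.07 mg/L.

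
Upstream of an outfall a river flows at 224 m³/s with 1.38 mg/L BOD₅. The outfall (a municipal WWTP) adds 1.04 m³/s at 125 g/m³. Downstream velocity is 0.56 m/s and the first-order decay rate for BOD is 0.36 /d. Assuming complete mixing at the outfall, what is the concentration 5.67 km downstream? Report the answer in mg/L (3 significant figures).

After complete mixing, C₀ = (1.04·125 + 224·1.38) / 225 = 1.951 mg/L.
Travel time t = 5670 m / 0.56 m/s = 1.012e+04 s = 0.1172 d.
C = 1.951·exp(−0.36·0.1172) = 1.951·0.9587 = 1.871 mg/L.

1.87 mg/L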